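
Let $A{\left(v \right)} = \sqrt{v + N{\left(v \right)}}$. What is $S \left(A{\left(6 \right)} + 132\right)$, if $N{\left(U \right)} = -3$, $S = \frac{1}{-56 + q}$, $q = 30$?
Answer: $- \frac{66}{13} - \frac{\sqrt{3}}{26} \approx -5.1435$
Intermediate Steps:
$S = - \frac{1}{26}$ ($S = \frac{1}{-56 + 30} = \frac{1}{-26} = - \frac{1}{26} \approx -0.038462$)
$A{\left(v \right)} = \sqrt{-3 + v}$ ($A{\left(v \right)} = \sqrt{v - 3} = \sqrt{-3 + v}$)
$S \left(A{\left(6 \right)} + 132\right) = - \frac{\sqrt{-3 + 6} + 132}{26} = - \frac{\sqrt{3} + 132}{26} = - \frac{132 + \sqrt{3}}{26} = - \frac{66}{13} - \frac{\sqrt{3}}{26}$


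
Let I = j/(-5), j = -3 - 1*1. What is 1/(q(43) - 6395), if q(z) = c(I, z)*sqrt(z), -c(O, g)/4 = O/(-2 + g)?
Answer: -268749875/1718655439617 + 3280*sqrt(43)/1718655439617 ≈ -0.00015636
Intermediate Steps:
j = -4 (j = -3 - 1 = -4)
I = 4/5 (I = -4/(-5) = -4*(-1/5) = 4/5 ≈ 0.80000)
c(O, g) = -4*O/(-2 + g)
q(z) = -16*sqrt(z)/(5*(-2 + z)) (q(z) = (-4*4/5/(-2 + z))*sqrt(z) = (-16/(5*(-2 + z)))*sqrt(z) = -16*sqrt(z)/(5*(-2 + z)))
1/(q(43) - 6395) = 1/(-16*sqrt(43)/(-10 + 5*43) - 6395) = 1/(-16*sqrt(43)/(-10 + 215) - 6395) = 1/(-16*sqrt(43)/205 - 6395) = 1/(-6395 - 16*sqrt(43)/205)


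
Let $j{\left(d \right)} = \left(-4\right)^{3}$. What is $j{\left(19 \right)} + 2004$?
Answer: $1940$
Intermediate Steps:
$j{\left(d \right)} = -64$
$j{\left(19 \right)} + 2004 = -64 + 2004 = 1940$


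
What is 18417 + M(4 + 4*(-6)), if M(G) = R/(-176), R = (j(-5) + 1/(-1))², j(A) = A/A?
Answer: 18417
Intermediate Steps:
j(A) = 1
R = 0 (R = (1 + 1/(-1))² = (1 - 1)² = 0² = 0)
M(G) = 0 (M(G) = 0/(-176) = 0*(-1/176) = 0)
18417 + M(4 + 4*(-6)) = 18417 + 0 = 18417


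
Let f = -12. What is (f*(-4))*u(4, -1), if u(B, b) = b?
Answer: -48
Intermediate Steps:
(f*(-4))*u(4, -1) = -12*(-4)*(-1) = 48*(-1) = -48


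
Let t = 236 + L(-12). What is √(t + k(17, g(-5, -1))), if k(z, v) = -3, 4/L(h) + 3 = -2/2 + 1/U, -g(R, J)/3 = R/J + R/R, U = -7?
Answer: √195141/29 ≈ 15.233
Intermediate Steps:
g(R, J) = -3 - 3*R/J (g(R, J) = -3*(R/J + R/R) = -3*(R/J + 1) = -3*(1 + R/J) = -3 - 3*R/J)
L(h) = -28/29 (L(h) = 4/(-3 + (-2/2 + 1/(-7))) = 4/(-3 + (-2*½ + 1*(-⅐))) = 4/(-3 + (-1 - ⅐)) = 4/(-3 - 8/7) = 4/(-29/7) = 4*(-7/29) = -28/29)
t = 6816/29 (t = 236 - 28/29 = 6816/29 ≈ 235.03)
√(t + k(17, g(-5, -1))) = √(6816/29 - 3) = √(6729/29) = √195141/29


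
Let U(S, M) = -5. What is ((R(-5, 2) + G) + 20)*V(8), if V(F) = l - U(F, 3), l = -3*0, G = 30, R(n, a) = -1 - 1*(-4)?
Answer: 265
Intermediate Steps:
R(n, a) = 3 (R(n, a) = -1 + 4 = 3)
l = 0
V(F) = 5 (V(F) = 0 - 1*(-5) = 0 + 5 = 5)
((R(-5, 2) + G) + 20)*V(8) = ((3 + 30) + 20)*5 = (33 + 20)*5 = 53*5 = 265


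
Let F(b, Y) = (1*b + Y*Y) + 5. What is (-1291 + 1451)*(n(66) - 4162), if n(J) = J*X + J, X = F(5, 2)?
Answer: -507520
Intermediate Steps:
F(b, Y) = 5 + b + Y**2 (F(b, Y) = (b + Y**2) + 5 = 5 + b + Y**2)
X = 14 (X = 5 + 5 + 2**2 = 5 + 5 + 4 = 14)
n(J) = 15*J (n(J) = J*14 + J = 14*J + J = 15*J)
(-1291 + 1451)*(n(66) - 4162) = (-1291 + 1451)*(15*66 - 4162) = 160*(990 - 4162) = 160*(-3172) = -507520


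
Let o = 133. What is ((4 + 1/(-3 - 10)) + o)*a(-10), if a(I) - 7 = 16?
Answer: 40940/13 ≈ 3149.2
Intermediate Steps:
a(I) = 23 (a(I) = 7 + 16 = 23)
((4 + 1/(-3 - 10)) + o)*a(-10) = ((4 + 1/(-3 - 10)) + 133)*23 = ((4 + 1/(-13)) + 133)*23 = ((4 - 1/13*1) + 133)*23 = ((4 - 1/13) + 133)*23 = (51/13 + 133)*23 = (1780/13)*23 = 40940/13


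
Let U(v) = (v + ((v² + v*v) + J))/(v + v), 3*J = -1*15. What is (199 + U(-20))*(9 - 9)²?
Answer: 0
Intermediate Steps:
J = -5 (J = (-1*15)/3 = (⅓)*(-15) = -5)
U(v) = (-5 + v + 2*v²)/(2*v) (U(v) = (v + ((v² + v*v) - 5))/(v + v) = (v + ((v² + v²) - 5))/((2*v)) = (v + (2*v² - 5))*(1/(2*v)) = (v + (-5 + 2*v²))*(1/(2*v)) = (-5 + v + 2*v²)*(1/(2*v)) = (-5 + v + 2*v²)/(2*v))
(199 + U(-20))*(9 - 9)² = (199 + (½ - 20 - 5/2/(-20)))*(9 - 9)² = (199 + (½ - 20 - 5/2*(-1/20)))*0² = (199 + (½ - 20 + ⅛))*0 = (199 - 155/8)*0 = (1437/8)*0 = 0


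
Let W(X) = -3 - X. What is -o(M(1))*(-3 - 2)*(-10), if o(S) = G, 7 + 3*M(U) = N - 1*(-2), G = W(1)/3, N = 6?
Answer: 200/3 ≈ 66.667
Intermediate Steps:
G = -4/3 (G = (-3 - 1*1)/3 = (-3 - 1)*(⅓) = -4*⅓ = -4/3 ≈ -1.3333)
M(U) = ⅓ (M(U) = -7/3 + (6 - 1*(-2))/3 = -7/3 + (6 + 2)/3 = -7/3 + (⅓)*8 = -7/3 + 8/3 = ⅓)
o(S) = -4/3
-o(M(1))*(-3 - 2)*(-10) = -(-4*(-3 - 2)/3)*(-10) = -(-4/3*(-5))*(-10) = -20*(-10)/3 = -1*(-200/3) = 200/3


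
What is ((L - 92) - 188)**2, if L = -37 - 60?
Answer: 142129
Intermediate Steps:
L = -97
((L - 92) - 188)**2 = ((-97 - 92) - 188)**2 = (-189 - 188)**2 = (-377)**2 = 142129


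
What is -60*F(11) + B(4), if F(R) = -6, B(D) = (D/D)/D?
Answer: 1441/4 ≈ 360.25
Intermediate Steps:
B(D) = 1/D
-60*F(11) + B(4) = -60*(-6) + 1/4 = 360 + ¼ = 1441/4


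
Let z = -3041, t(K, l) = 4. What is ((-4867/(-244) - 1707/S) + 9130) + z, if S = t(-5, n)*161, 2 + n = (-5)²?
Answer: 59969934/9821 ≈ 6106.3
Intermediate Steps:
n = 23 (n = -2 + (-5)² = -2 + 25 = 23)
S = 644 (S = 4*161 = 644)
((-4867/(-244) - 1707/S) + 9130) + z = ((-4867/(-244) - 1707/644) + 9130) - 3041 = ((-4867*(-1/244) - 1707*1/644) + 9130) - 3041 = ((4867/244 - 1707/644) + 9130) - 3041 = (169865/9821 + 9130) - 3041 = 89835595/9821 - 3041 = 59969934/9821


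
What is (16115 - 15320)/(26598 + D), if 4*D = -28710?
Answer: 530/12947 ≈ 0.040936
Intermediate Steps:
D = -14355/2 (D = (¼)*(-28710) = -14355/2 ≈ -7177.5)
(16115 - 15320)/(26598 + D) = (16115 - 15320)/(26598 - 14355/2) = 795/(38841/2) = 795*(2/38841) = 530/12947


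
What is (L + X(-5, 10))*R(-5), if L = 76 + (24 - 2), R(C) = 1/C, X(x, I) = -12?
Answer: -86/5 ≈ -17.200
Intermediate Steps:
L = 98 (L = 76 + 22 = 98)
(L + X(-5, 10))*R(-5) = (98 - 12)/(-5) = 86*(-1/5) = -86/5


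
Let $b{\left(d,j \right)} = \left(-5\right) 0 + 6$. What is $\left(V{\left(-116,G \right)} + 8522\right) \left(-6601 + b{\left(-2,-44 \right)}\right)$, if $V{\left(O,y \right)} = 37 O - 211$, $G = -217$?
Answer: $-26505305$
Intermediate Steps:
$b{\left(d,j \right)} = 6$ ($b{\left(d,j \right)} = 0 + 6 = 6$)
$V{\left(O,y \right)} = -211 + 37 O$
$\left(V{\left(-116,G \right)} + 8522\right) \left(-6601 + b{\left(-2,-44 \right)}\right) = \left(\left(-211 + 37 \left(-116\right)\right) + 8522\right) \left(-6601 + 6\right) = \left(\left(-211 - 4292\right) + 8522\right) \left(-6595\right) = \left(-4503 + 8522\right) \left(-6595\right) = 4019 \left(-6595\right) = -26505305$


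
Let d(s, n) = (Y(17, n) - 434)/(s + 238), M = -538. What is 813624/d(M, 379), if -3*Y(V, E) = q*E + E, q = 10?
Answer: 732261600/5471 ≈ 1.3384e+5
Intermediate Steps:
Y(V, E) = -11*E/3 (Y(V, E) = -(10*E + E)/3 = -11*E/3)
d(s, n) = (-434 - 11*n/3)/(238 + s) (d(s, n) = (-11*n/3 - 434)/(s + 238) = (-434 - 11*n/3)/(238 + s))
813624/d(M, 379) = 813624/(((-1302 - 11*379)/(3*(238 - 538)))) = 813624/(((⅓)*(-1302 - 4169)/(-300))) = 813624/(((⅓)*(-1/300)*(-5471))) = 813624/(5471/900) = 813624*(900/5471) = 732261600/5471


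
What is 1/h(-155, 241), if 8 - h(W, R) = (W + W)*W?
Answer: -1/48042 ≈ -2.0815e-5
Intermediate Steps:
h(W, R) = 8 - 2*W**2 (h(W, R) = 8 - (W + W)*W = 8 - 2*W*W = 8 - 2*W**2)
1/h(-155, 241) = 1/(8 - 2*(-155)**2) = 1/(8 - 2*24025) = 1/(8 - 48050) = 1/(-48042) = -1/48042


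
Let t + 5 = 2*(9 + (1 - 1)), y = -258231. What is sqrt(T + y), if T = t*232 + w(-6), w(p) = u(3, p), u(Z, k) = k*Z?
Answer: I*sqrt(255233) ≈ 505.21*I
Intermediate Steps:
u(Z, k) = Z*k
w(p) = 3*p
t = 13 (t = -5 + 2*(9 + (1 - 1)) = -5 + 2*(9 + 0) = -5 + 2*9 = -5 + 18 = 13)
T = 2998 (T = 13*232 + 3*(-6) = 3016 - 18 = 2998)
sqrt(T + y) = sqrt(2998 - 258231) = sqrt(-255233) = I*sqrt(255233)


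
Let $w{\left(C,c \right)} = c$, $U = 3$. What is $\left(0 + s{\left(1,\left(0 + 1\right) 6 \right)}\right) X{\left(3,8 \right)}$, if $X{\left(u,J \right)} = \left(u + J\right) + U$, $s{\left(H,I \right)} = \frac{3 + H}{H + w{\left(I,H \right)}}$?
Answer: $28$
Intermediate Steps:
$s{\left(H,I \right)} = \frac{3 + H}{2 H}$ ($s{\left(H,I \right)} = \frac{3 + H}{H + H} = \frac{3 + H}{2 H}$)
$X{\left(u,J \right)} = 3 + J + u$ ($X{\left(u,J \right)} = \left(u + J\right) + 3 = \left(J + u\right) + 3 = 3 + J + u$)
$\left(0 + s{\left(1,\left(0 + 1\right) 6 \right)}\right) X{\left(3,8 \right)} = \left(0 + \frac{3 + 1}{2 \cdot 1}\right) \left(3 + 8 + 3\right) = \left(0 + \frac{1}{2} \cdot 1 \cdot 4\right) 14 = \left(0 + 2\right) 14 = 2 \cdot 14 = 28$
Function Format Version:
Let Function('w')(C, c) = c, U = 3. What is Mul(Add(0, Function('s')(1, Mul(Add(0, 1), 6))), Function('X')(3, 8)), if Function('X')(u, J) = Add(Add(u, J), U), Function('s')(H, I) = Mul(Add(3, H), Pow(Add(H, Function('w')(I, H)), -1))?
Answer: 28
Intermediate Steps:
Function('s')(H, I) = Mul(Rational(1, 2), Pow(H, -1), Add(3, H)) (Function('s')(H, I) = Mul(Add(3, H), Pow(Add(H, H), -1)) = Mul(Add(3, H), Pow(Mul(2, H), -1)) = Mul(Add(3, H), Mul(Rational(1, 2), Pow(H, -1))) = Mul(Rational(1, 2), Pow(H, -1), Add(3, H)))
Function('X')(u, J) = Add(3, J, u) (Function('X')(u, J) = Add(Add(u, J), 3) = Add(Add(J, u), 3) = Add(3, J, u))
Mul(Add(0, Function('s')(1, Mul(Add(0, 1), 6))), Function('X')(3, 8)) = Mul(Add(0, Mul(Rational(1, 2), Pow(1, -1), Add(3, 1))), Add(3, 8, 3)) = Mul(Add(0, Mul(Rational(1, 2), 1, 4)), 14) = Mul(Add(0, 2), 14) = Mul(2, 14) = 28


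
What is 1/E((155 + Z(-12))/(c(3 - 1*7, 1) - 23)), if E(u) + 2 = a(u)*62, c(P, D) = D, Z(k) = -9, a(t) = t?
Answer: -11/4548 ≈ -0.0024186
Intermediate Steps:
E(u) = -2 + 62*u (E(u) = -2 + u*62 = -2 + 62*u)
1/E((155 + Z(-12))/(c(3 - 1*7, 1) - 23)) = 1/(-2 + 62*((155 - 9)/(1 - 23))) = 1/(-2 + 62*(146/(-22))) = 1/(-2 + 62*(146*(-1/22))) = 1/(-2 + 62*(-73/11)) = 1/(-2 - 4526/11) = 1/(-4548/11) = -11/4548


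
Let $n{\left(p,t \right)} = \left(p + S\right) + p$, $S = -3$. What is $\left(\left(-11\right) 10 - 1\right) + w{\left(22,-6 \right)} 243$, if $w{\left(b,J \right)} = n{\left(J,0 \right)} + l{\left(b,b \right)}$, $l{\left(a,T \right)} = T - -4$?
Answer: $2562$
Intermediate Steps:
$l{\left(a,T \right)} = 4 + T$ ($l{\left(a,T \right)} = T + 4 = 4 + T$)
$n{\left(p,t \right)} = -3 + 2 p$ ($n{\left(p,t \right)} = \left(p - 3\right) + p = \left(-3 + p\right) + p = -3 + 2 p$)
$w{\left(b,J \right)} = 1 + b + 2 J$ ($w{\left(b,J \right)} = \left(-3 + 2 J\right) + \left(4 + b\right) = 1 + b + 2 J$)
$\left(\left(-11\right) 10 - 1\right) + w{\left(22,-6 \right)} 243 = \left(\left(-11\right) 10 - 1\right) + \left(1 + 22 + 2 \left(-6\right)\right) 243 = \left(-110 - 1\right) + \left(1 + 22 - 12\right) 243 = -111 + 11 \cdot 243 = -111 + 2673 = 2562$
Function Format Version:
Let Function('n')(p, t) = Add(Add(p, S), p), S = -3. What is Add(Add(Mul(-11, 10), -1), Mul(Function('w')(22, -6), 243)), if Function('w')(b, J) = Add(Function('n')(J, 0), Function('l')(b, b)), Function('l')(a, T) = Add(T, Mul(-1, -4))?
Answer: 2562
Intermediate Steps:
Function('l')(a, T) = Add(4, T) (Function('l')(a, T) = Add(T, 4) = Add(4, T))
Function('n')(p, t) = Add(-3, Mul(2, p)) (Function('n')(p, t) = Add(Add(p, -3), p) = Add(Add(-3, p), p) = Add(-3, Mul(2, p)))
Function('w')(b, J) = Add(1, b, Mul(2, J)) (Function('w')(b, J) = Add(Add(-3, Mul(2, J)), Add(4, b)) = Add(1, b, Mul(2, J)))
Add(Add(Mul(-11, 10), -1), Mul(Function('w')(22, -6), 243)) = Add(Add(Mul(-11, 10), -1), Mul(Add(1, 22, Mul(2, -6)), 243)) = Add(Add(-110, -1), Mul(Add(1, 22, -12), 243)) = Add(-111, Mul(11, 243)) = Add(-111, 2673) = 2562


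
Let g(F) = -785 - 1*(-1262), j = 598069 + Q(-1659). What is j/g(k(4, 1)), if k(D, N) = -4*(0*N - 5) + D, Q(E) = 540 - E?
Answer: 600268/477 ≈ 1258.4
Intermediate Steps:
k(D, N) = 20 + D (k(D, N) = -4*(0 - 5) + D = -4*(-5) + D = 20 + D)
j = 600268 (j = 598069 + (540 - 1*(-1659)) = 598069 + (540 + 1659) = 598069 + 2199 = 600268)
g(F) = 477 (g(F) = -785 + 1262 = 477)
j/g(k(4, 1)) = 600268/477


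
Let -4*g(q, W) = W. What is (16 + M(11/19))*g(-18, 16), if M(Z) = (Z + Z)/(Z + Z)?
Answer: -68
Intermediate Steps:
M(Z) = 1 (M(Z) = (2*Z)/((2*Z)) = (2*Z)*(1/(2*Z)) = 1)
g(q, W) = -W/4
(16 + M(11/19))*g(-18, 16) = (16 + 1)*(-¼*16) = 17*(-4) = -68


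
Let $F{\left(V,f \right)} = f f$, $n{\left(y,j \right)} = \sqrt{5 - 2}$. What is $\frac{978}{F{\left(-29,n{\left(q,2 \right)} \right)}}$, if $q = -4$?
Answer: $326$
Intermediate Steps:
$n{\left(y,j \right)} = \sqrt{3}$
$F{\left(V,f \right)} = f^{2}$
$\frac{978}{F{\left(-29,n{\left(q,2 \right)} \right)}} = \frac{978}{\left(\sqrt{3}\right)^{2}} = \frac{978}{3} = 978 \cdot \frac{1}{3} = 326$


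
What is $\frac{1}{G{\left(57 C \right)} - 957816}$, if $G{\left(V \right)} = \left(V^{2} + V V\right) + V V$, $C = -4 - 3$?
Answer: $- \frac{1}{480213} \approx -2.0824 \cdot 10^{-6}$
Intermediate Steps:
$C = -7$ ($C = -4 - 3 = -7$)
$G{\left(V \right)} = 3 V^{2}$ ($G{\left(V \right)} = \left(V^{2} + V^{2}\right) + V^{2} = 2 V^{2} + V^{2} = 3 V^{2}$)
$\frac{1}{G{\left(57 C \right)} - 957816} = \frac{1}{3 \left(57 \left(-7\right)\right)^{2} - 957816} = \frac{1}{3 \left(-399\right)^{2} - 957816} = \frac{1}{3 \cdot 159201 - 957816} = \frac{1}{477603 - 957816} = \frac{1}{-480213} = - \frac{1}{480213}$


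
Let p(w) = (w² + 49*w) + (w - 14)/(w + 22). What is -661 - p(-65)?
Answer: -73222/43 ≈ -1702.8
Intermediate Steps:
p(w) = w² + 49*w + (-14 + w)/(22 + w) (p(w) = (w² + 49*w) + (-14 + w)/(22 + w) = w² + 49*w + (-14 + w)/(22 + w))
-661 - p(-65) = -661 - (-14 + (-65)³ + 71*(-65)² + 1079*(-65))/(22 - 65) = -661 - (-14 - 274625 + 71*4225 - 70135)/(-43) = -661 - (-1)*(-14 - 274625 + 299975 - 70135)/43 = -661 - (-1)*(-44799)/43 = -661 - 1*44799/43 = -661 - 44799/43 = -73222/43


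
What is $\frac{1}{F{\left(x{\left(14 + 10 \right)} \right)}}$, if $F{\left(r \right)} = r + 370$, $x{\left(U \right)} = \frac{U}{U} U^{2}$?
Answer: $\frac{1}{946} \approx 0.0010571$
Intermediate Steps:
$x{\left(U \right)} = U^{2}$ ($x{\left(U \right)} = 1 U^{2} = U^{2}$)
$F{\left(r \right)} = 370 + r$
$\frac{1}{F{\left(x{\left(14 + 10 \right)} \right)}} = \frac{1}{370 + \left(14 + 10\right)^{2}} = \frac{1}{370 + 24^{2}} = \frac{1}{370 + 576} = \frac{1}{946}$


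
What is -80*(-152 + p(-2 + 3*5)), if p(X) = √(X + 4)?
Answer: 12160 - 80*√17 ≈ 11830.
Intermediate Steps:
p(X) = √(4 + X)
-80*(-152 + p(-2 + 3*5)) = -80*(-152 + √(4 + (-2 + 3*5))) = -80*(-152 + √(4 + (-2 + 15))) = -80*(-152 + √(4 + 13)) = -80*(-152 + √17) = 12160 - 80*√17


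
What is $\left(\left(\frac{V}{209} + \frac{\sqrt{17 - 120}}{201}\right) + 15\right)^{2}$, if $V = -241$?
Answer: $\frac{338363410493}{1764756081} + \frac{5788 i \sqrt{103}}{42009} \approx 191.73 + 1.3983 i$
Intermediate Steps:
$\left(\left(\frac{V}{209} + \frac{\sqrt{17 - 120}}{201}\right) + 15\right)^{2} = \left(\left(- \frac{241}{209} + \frac{\sqrt{17 - 120}}{201}\right) + 15\right)^{2} = \left(\left(\left(-241\right) \frac{1}{209} + \sqrt{17 - 120} \cdot \frac{1}{201}\right) + 15\right)^{2} = \left(\left(- \frac{241}{209} + \sqrt{-103} \cdot \frac{1}{201}\right) + 15\right)^{2} = \left(\left(- \frac{241}{209} + i \sqrt{103} \cdot \frac{1}{201}\right) + 15\right)^{2} = \left(\left(- \frac{241}{209} + \frac{i \sqrt{103}}{201}\right) + 15\right)^{2} = \left(\frac{2894}{209} + \frac{i \sqrt{103}}{201}\right)^{2}$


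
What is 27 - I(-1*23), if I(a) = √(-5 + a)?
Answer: 27 - 2*I*√7 ≈ 27.0 - 5.2915*I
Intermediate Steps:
27 - I(-1*23) = 27 - √(-5 - 1*23) = 27 - √(-5 - 23) = 27 - √(-28) = 27 - 2*I*√7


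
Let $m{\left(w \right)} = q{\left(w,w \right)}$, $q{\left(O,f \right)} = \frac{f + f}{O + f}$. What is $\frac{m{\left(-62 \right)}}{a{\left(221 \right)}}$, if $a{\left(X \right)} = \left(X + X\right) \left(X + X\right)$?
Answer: $\frac{1}{195364} \approx 5.1187 \cdot 10^{-6}$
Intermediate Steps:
$q{\left(O,f \right)} = \frac{2 f}{O + f}$
$a{\left(X \right)} = 4 X^{2}$ ($a{\left(X \right)} = 2 X 2 X = 4 X^{2}$)
$m{\left(w \right)} = 1$ ($m{\left(w \right)} = \frac{2 w}{w + w} = \frac{2 w}{2 w} = 2 w \frac{1}{2 w} = 1$)
$\frac{m{\left(-62 \right)}}{a{\left(221 \right)}} = 1 \frac{1}{4 \cdot 221^{2}} = 1 \frac{1}{4 \cdot 48841} = 1 \cdot \frac{1}{195364} = \frac{1}{195364}$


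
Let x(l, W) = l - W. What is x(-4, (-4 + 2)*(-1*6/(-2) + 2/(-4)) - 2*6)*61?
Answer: 793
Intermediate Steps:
x(-4, (-4 + 2)*(-1*6/(-2) + 2/(-4)) - 2*6)*61 = (-4 - ((-4 + 2)*(-1*6/(-2) + 2/(-4)) - 2*6))*61 = (-4 - (-2*(-6*(-½) + 2*(-¼)) - 12))*61 = (-4 - (-2*(3 - ½) - 12))*61 = (-4 - (-2*5/2 - 12))*61 = (-4 - (-5 - 12))*61 = (-4 - 1*(-17))*61 = (-4 + 17)*61 = 13*61 = 793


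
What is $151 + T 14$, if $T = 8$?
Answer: $263$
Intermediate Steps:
$151 + T 14 = 151 + 8 \cdot 14 = 151 + 112 = 263$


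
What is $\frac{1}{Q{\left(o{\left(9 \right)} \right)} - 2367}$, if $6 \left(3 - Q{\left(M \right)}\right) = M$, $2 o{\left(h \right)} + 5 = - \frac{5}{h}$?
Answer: $- \frac{54}{127631} \approx -0.00042309$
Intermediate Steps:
$o{\left(h \right)} = - \frac{5}{2} - \frac{5}{2 h}$ ($o{\left(h \right)} = - \frac{5}{2} + \frac{\left(-5\right) \frac{1}{h}}{2} = - \frac{5}{2} - \frac{5}{2 h}$)
$Q{\left(M \right)} = 3 - \frac{M}{6}$
$\frac{1}{Q{\left(o{\left(9 \right)} \right)} - 2367} = \frac{1}{\left(3 - \frac{\frac{5}{2} \cdot \frac{1}{9} \left(-1 - 9\right)}{6}\right) - 2367} = \frac{1}{\left(3 - \frac{\frac{5}{2} \cdot \frac{1}{9} \left(-10\right)}{6}\right) - 2367} = \frac{1}{\left(3 - - \frac{25}{54}\right) - 2367} = \frac{1}{\left(3 + \frac{25}{54}\right) - 2367} = \frac{1}{\frac{187}{54} - 2367} = \frac{1}{- \frac{127631}{54}} = - \frac{54}{127631}$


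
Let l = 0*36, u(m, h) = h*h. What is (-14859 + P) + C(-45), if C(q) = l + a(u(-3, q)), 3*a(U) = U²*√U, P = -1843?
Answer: 61492673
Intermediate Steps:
u(m, h) = h²
l = 0
a(U) = U^(5/2)/3 (a(U) = (U²*√U)/3 = U^(5/2)/3)
C(q) = (q²)^(5/2)/3 (C(q) = 0 + (q²)^(5/2)/3 = (q²)^(5/2)/3)
(-14859 + P) + C(-45) = (-14859 - 1843) + ((-45)²)^(5/2)/3 = -16702 + 2025^(5/2)/3 = -16702 + (⅓)*184528125 = -16702 + 61509375 = 61492673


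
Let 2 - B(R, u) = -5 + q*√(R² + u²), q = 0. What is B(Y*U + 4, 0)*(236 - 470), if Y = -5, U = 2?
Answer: -1638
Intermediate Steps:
B(R, u) = 7 (B(R, u) = 2 - (-5 + 0*√(R² + u²)) = 2 - (-5 + 0) = 2 - 1*(-5) = 2 + 5 = 7)
B(Y*U + 4, 0)*(236 - 470) = 7*(236 - 470) = 7*(-234) = -1638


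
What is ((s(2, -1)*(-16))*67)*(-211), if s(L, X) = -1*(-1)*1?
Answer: 226192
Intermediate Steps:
s(L, X) = 1 (s(L, X) = 1*1 = 1)
((s(2, -1)*(-16))*67)*(-211) = ((1*(-16))*67)*(-211) = -16*67*(-211) = -1072*(-211) = 226192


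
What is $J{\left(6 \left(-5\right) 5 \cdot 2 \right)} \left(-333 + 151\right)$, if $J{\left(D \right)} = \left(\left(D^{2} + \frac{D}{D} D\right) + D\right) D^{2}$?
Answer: $-1464372000000$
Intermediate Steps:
$J{\left(D \right)} = D^{2} \left(D^{2} + 2 D\right)$ ($J{\left(D \right)} = \left(\left(D^{2} + 1 D\right) + D\right) D^{2} = \left(\left(D^{2} + D\right) + D\right) D^{2} = \left(\left(D + D^{2}\right) + D\right) D^{2} = \left(D^{2} + 2 D\right) D^{2} = D^{2} \left(D^{2} + 2 D\right)$)
$J{\left(6 \left(-5\right) 5 \cdot 2 \right)} \left(-333 + 151\right) = \left(6 \left(-5\right) 5 \cdot 2\right)^{3} \left(2 + 6 \left(-5\right) 5 \cdot 2\right) \left(-333 + 151\right) = \left(\left(-30\right) 10\right)^{3} \left(2 - 300\right) \left(-182\right) = \left(-300\right)^{3} \left(2 - 300\right) \left(-182\right) = \left(-27000000\right) \left(-298\right) \left(-182\right) = 8046000000 \left(-182\right) = -1464372000000$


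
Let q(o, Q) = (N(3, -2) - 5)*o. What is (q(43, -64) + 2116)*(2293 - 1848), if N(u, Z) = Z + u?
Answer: 865080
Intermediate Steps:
q(o, Q) = -4*o (q(o, Q) = ((-2 + 3) - 5)*o = (1 - 5)*o = -4*o)
(q(43, -64) + 2116)*(2293 - 1848) = (-4*43 + 2116)*(2293 - 1848) = (-172 + 2116)*445 = 1944*445 = 865080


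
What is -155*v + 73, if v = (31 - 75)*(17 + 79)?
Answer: 654793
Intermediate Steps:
v = -4224 (v = -44*96 = -4224)
-155*v + 73 = -155*(-4224) + 73 = 654720 + 73 = 654793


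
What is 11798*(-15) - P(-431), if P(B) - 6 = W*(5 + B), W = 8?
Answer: -173568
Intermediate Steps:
P(B) = 46 + 8*B (P(B) = 6 + 8*(5 + B) = 6 + (40 + 8*B) = 46 + 8*B)
11798*(-15) - P(-431) = 11798*(-15) - (46 + 8*(-431)) = -176970 - (46 - 3448) = -176970 - 1*(-3402) = -176970 + 3402 = -173568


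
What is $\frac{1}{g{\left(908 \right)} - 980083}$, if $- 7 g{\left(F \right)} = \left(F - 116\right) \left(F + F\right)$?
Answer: $- \frac{7}{8298853} \approx -8.4349 \cdot 10^{-7}$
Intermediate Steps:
$g{\left(F \right)} = - \frac{2 F \left(-116 + F\right)}{7}$ ($g{\left(F \right)} = - \frac{\left(F - 116\right) \left(F + F\right)}{7} = - \frac{\left(-116 + F\right) 2 F}{7} = - \frac{2 F \left(-116 + F\right)}{7}$)
$\frac{1}{g{\left(908 \right)} - 980083} = \frac{1}{\frac{2}{7} \cdot 908 \left(116 - 908\right) - 980083} = \frac{1}{\frac{2}{7} \cdot 908 \left(-792\right) - 980083} = \frac{1}{- \frac{1438272}{7} - 980083} = \frac{1}{- \frac{8298853}{7}} = - \frac{7}{8298853}$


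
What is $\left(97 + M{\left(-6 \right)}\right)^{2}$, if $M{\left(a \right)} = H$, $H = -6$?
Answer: $8281$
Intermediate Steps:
$M{\left(a \right)} = -6$
$\left(97 + M{\left(-6 \right)}\right)^{2} = \left(97 - 6\right)^{2} = 91^{2} = 8281$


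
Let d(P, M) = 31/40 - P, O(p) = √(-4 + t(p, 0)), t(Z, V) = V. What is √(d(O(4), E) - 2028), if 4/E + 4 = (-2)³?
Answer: √(-810890 - 800*I)/20 ≈ 0.02221 - 45.025*I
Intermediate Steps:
O(p) = 2*I (O(p) = √(-4 + 0) = √(-4) = 2*I)
E = -⅓ (E = 4/(-4 + (-2)³) = 4/(-4 - 8) = 4/(-12) = 4*(-1/12) = -⅓ ≈ -0.33333)
d(P, M) = 31/40 - P (d(P, M) = 31*(1/40) - P = 31/40 - P)
√(d(O(4), E) - 2028) = √((31/40 - 2*I) - 2028) = √(-81089/40 - 2*I)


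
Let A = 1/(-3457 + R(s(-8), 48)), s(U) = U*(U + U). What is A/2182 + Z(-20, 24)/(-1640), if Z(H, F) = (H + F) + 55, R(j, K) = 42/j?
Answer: -14240213243/395828197480 ≈ -0.035976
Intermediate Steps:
s(U) = 2*U² (s(U) = U*(2*U) = 2*U²)
Z(H, F) = 55 + F + H (Z(H, F) = (F + H) + 55 = 55 + F + H)
A = -64/221227 (A = 1/(-3457 + 42/((2*(-8)²))) = 1/(-3457 + 42/((2*64))) = 1/(-3457 + 42/128) = 1/(-3457 + 42*(1/128)) = 1/(-3457 + 21/64) = 1/(-221227/64) = -64/221227 ≈ -0.00028930)
A/2182 + Z(-20, 24)/(-1640) = -64/221227/2182 + (55 + 24 - 20)/(-1640) = -64/221227*1/2182 + 59*(-1/1640) = -32/241358657 - 59/1640 = -14240213243/395828197480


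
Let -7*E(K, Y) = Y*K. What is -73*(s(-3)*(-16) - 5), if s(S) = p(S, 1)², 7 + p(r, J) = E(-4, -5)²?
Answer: 4671197/2401 ≈ 1945.5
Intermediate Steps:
E(K, Y) = -K*Y/7 (E(K, Y) = -Y*K/7 = -K*Y/7)
p(r, J) = 57/49 (p(r, J) = -7 + (-⅐*(-4)*(-5))² = -7 + (-20/7)² = -7 + 400/49 = 57/49)
s(S) = 3249/2401 (s(S) = (57/49)² = 3249/2401)
-73*(s(-3)*(-16) - 5) = -73*((3249/2401)*(-16) - 5) = -73*(-51984/2401 - 5) = -73*(-63989/2401) = 4671197/2401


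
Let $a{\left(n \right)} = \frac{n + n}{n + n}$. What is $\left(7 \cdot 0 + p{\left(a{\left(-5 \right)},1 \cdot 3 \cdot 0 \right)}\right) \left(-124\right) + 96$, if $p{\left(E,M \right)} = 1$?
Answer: $-28$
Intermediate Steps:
$a{\left(n \right)} = 1$ ($a{\left(n \right)} = \frac{2 n}{2 n} = 2 n \frac{1}{2 n} = 1$)
$\left(7 \cdot 0 + p{\left(a{\left(-5 \right)},1 \cdot 3 \cdot 0 \right)}\right) \left(-124\right) + 96 = \left(7 \cdot 0 + 1\right) \left(-124\right) + 96 = \left(0 + 1\right) \left(-124\right) + 96 = 1 \left(-124\right) + 96 = -124 + 96 = -28$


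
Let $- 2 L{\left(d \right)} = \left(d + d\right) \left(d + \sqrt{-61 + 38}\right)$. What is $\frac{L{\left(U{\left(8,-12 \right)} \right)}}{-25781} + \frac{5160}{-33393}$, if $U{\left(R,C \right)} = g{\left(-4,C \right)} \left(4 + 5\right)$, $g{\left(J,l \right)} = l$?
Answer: $\frac{85488664}{286968311} - \frac{108 i \sqrt{23}}{25781} \approx 0.2979 - 0.02009 i$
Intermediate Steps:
$U{\left(R,C \right)} = 9 C$ ($U{\left(R,C \right)} = C \left(4 + 5\right) = C 9 = 9 C$)
$L{\left(d \right)} = - d \left(d + i \sqrt{23}\right)$ ($L{\left(d \right)} = - \frac{\left(d + d\right) \left(d + \sqrt{-61 + 38}\right)}{2} = - \frac{2 d \left(d + \sqrt{-23}\right)}{2} = - \frac{2 d \left(d + i \sqrt{23}\right)}{2} = - d \left(d + i \sqrt{23}\right)$)
$\frac{L{\left(U{\left(8,-12 \right)} \right)}}{-25781} + \frac{5160}{-33393} = \frac{\left(-1\right) 9 \left(-12\right) \left(9 \left(-12\right) + i \sqrt{23}\right)}{-25781} + \frac{5160}{-33393} = \left(-1\right) \left(-108\right) \left(-108 + i \sqrt{23}\right) \left(- \frac{1}{25781}\right) + 5160 \left(- \frac{1}{33393}\right) = \left(-11664 + 108 i \sqrt{23}\right) \left(- \frac{1}{25781}\right) - \frac{1720}{11131} = \left(\frac{11664}{25781} - \frac{108 i \sqrt{23}}{25781}\right) - \frac{1720}{11131} = \frac{85488664}{286968311} - \frac{108 i \sqrt{23}}{25781}$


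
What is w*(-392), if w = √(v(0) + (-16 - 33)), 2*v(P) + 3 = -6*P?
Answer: -196*I*√202 ≈ -2785.7*I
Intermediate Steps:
v(P) = -3/2 - 3*P (v(P) = -3/2 + (-6*P)/2 = -3/2 - 3*P)
w = I*√202/2 (w = √((-3/2 - 3*0) + (-16 - 33)) = √((-3/2 + 0) - 49) = √(-3/2 - 49) = √(-101/2) = I*√202/2 ≈ 7.1063*I)
w*(-392) = (I*√202/2)*(-392) = -196*I*√202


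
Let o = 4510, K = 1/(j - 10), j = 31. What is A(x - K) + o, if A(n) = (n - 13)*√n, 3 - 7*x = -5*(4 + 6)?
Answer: 4510 - 115*√3318/441 ≈ 4495.0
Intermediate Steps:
K = 1/21 (K = 1/(31 - 10) = 1/21 ≈ 0.047619)
x = 53/7 (x = 3/7 - (-5)*(4 + 6)/7 = 3/7 - (-5)*10/7 = 3/7 - ⅐*(-50) = 3/7 + 50/7 = 53/7 ≈ 7.5714)
A(n) = √n*(-13 + n) (A(n) = (-13 + n)*√n = √n*(-13 + n))
A(x - K) + o = √(53/7 - 1*1/21)*(-13 + (53/7 - 1*1/21)) + 4510 = √(53/7 - 1/21)*(-13 + (53/7 - 1/21)) + 4510 = √(158/21)*(-13 + 158/21) + 4510 = (√3318/21)*(-115/21) + 4510 = -115*√3318/441 + 4510 = 4510 - 115*√3318/441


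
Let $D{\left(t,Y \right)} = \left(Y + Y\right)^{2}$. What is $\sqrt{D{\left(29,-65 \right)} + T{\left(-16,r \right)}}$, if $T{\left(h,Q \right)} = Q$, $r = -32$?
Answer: $2 \sqrt{4217} \approx 129.88$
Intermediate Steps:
$D{\left(t,Y \right)} = 4 Y^{2}$ ($D{\left(t,Y \right)} = \left(2 Y\right)^{2} = 4 Y^{2}$)
$\sqrt{D{\left(29,-65 \right)} + T{\left(-16,r \right)}} = \sqrt{4 \left(-65\right)^{2} - 32} = \sqrt{4 \cdot 4225 - 32} = \sqrt{16900 - 32} = \sqrt{16868} = 2 \sqrt{4217}$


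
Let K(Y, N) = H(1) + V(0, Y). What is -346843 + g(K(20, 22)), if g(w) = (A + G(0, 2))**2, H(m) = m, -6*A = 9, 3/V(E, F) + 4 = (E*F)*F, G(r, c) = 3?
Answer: -1387363/4 ≈ -3.4684e+5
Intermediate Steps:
V(E, F) = 3/(-4 + E*F**2) (V(E, F) = 3/(-4 + (E*F)*F) = 3/(-4 + E*F**2))
A = -3/2 (A = -1/6*9 = -3/2 ≈ -1.5000)
K(Y, N) = 1/4 (K(Y, N) = 1 + 3/(-4 + 0*Y**2) = 1 + 3/(-4 + 0) = 1 + 3/(-4) = 1 + 3*(-1/4) = 1 - 3/4 = 1/4)
g(w) = 9/4 (g(w) = (-3/2 + 3)**2 = (3/2)**2 = 9/4)
-346843 + g(K(20, 22)) = -346843 + 9/4 = -1387363/4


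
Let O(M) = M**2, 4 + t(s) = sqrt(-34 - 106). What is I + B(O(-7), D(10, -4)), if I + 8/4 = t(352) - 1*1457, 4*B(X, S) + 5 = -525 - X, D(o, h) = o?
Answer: -6431/4 + 2*I*sqrt(35) ≈ -1607.8 + 11.832*I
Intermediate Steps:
t(s) = -4 + 2*I*sqrt(35) (t(s) = -4 + sqrt(-34 - 106) = -4 + sqrt(-140) = -4 + 2*I*sqrt(35))
B(X, S) = -265/2 - X/4 (B(X, S) = -5/4 + (-525 - X)/4 = -5/4 + (-525/4 - X/4) = -265/2 - X/4)
I = -1463 + 2*I*sqrt(35) (I = -2 + ((-4 + 2*I*sqrt(35)) - 1*1457) = -2 + ((-4 + 2*I*sqrt(35)) - 1457) = -2 + (-1461 + 2*I*sqrt(35)) = -1463 + 2*I*sqrt(35) ≈ -1463.0 + 11.832*I)
I + B(O(-7), D(10, -4)) = (-1463 + 2*I*sqrt(35)) + (-265/2 - 1/4*(-7)**2) = (-1463 + 2*I*sqrt(35)) + (-265/2 - 1/4*49) = (-1463 + 2*I*sqrt(35)) + (-265/2 - 49/4) = (-1463 + 2*I*sqrt(35)) - 579/4 = -6431/4 + 2*I*sqrt(35)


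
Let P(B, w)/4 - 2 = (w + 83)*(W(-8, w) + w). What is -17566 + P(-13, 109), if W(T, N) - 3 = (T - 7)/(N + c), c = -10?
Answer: 751758/11 ≈ 68342.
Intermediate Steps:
W(T, N) = 3 + (-7 + T)/(-10 + N) (W(T, N) = 3 + (T - 7)/(N - 10) = 3 + (-7 + T)/(-10 + N))
P(B, w) = 8 + 4*(83 + w)*(w + (-45 + 3*w)/(-10 + w)) (P(B, w) = 8 + 4*((w + 83)*((-37 - 8 + 3*w)/(-10 + w) + w)) = 8 + 4*((83 + w)*((-45 + 3*w)/(-10 + w) + w)) = 8 + 4*((83 + w)*(w + (-45 + 3*w)/(-10 + w))) = 8 + 4*(83 + w)*(w + (-45 + 3*w)/(-10 + w)))
-17566 + P(-13, 109) = -17566 + 4*(-3755 + 109**3 - 624*109 + 76*109**2)/(-10 + 109) = -17566 + 4*(-3755 + 1295029 - 68016 + 76*11881)/99 = -17566 + 4*(1/99)*(-3755 + 1295029 - 68016 + 902956) = -17566 + 4*(1/99)*2126214 = -17566 + 944984/11 = 751758/11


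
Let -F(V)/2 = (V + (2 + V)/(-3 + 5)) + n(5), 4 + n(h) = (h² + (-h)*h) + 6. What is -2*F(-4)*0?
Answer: 0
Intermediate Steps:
n(h) = 2 (n(h) = -4 + ((h² + (-h)*h) + 6) = -4 + ((h² - h²) + 6) = -4 + (0 + 6) = -4 + 6 = 2)
F(V) = -6 - 3*V (F(V) = -2*((V + (2 + V)/(-3 + 5)) + 2) = -2*((V + (2 + V)/2) + 2) = -2*((V + (2 + V)*(½)) + 2) = -2*((V + (1 + V/2)) + 2) = -2*((1 + 3*V/2) + 2) = -2*(3 + 3*V/2) = -6 - 3*V)
-2*F(-4)*0 = -2*(-6 - 3*(-4))*0 = -2*(-6 + 12)*0 = -2*6*0 = -12*0 = 0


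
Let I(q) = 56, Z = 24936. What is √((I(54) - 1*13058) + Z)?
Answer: 3*√1326 ≈ 109.24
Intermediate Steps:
√((I(54) - 1*13058) + Z) = √((56 - 1*13058) + 24936) = √((56 - 13058) + 24936) = √(-13002 + 24936) = √11934 = 3*√1326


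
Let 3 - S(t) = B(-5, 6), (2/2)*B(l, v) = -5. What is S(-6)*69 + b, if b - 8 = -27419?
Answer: -26859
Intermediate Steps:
B(l, v) = -5
b = -27411 (b = 8 - 27419 = -27411)
S(t) = 8 (S(t) = 3 - 1*(-5) = 3 + 5 = 8)
S(-6)*69 + b = 8*69 - 27411 = 552 - 27411 = -26859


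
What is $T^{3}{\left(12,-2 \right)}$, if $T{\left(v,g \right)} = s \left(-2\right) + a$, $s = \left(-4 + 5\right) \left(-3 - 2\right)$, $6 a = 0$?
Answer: $1000$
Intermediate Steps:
$a = 0$ ($a = \frac{1}{6} \cdot 0 = 0$)
$s = -5$ ($s = 1 \left(-5\right) = -5$)
$T{\left(v,g \right)} = 10$ ($T{\left(v,g \right)} = \left(-5\right) \left(-2\right) + 0 = 10 + 0 = 10$)
$T^{3}{\left(12,-2 \right)} = 10^{3} = 1000$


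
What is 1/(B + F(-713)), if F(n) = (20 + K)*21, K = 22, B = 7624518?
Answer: 1/7625400 ≈ 1.3114e-7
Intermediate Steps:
F(n) = 882 (F(n) = (20 + 22)*21 = 42*21 = 882)
1/(B + F(-713)) = 1/(7624518 + 882) = 1/7625400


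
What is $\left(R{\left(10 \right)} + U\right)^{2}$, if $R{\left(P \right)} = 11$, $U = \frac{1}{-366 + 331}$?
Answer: $\frac{147456}{1225} \approx 120.37$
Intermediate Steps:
$U = - \frac{1}{35}$ ($U = \frac{1}{-35} = - \frac{1}{35} \approx -0.028571$)
$\left(R{\left(10 \right)} + U\right)^{2} = \left(11 - \frac{1}{35}\right)^{2} = \left(\frac{384}{35}\right)^{2} = \frac{147456}{1225}$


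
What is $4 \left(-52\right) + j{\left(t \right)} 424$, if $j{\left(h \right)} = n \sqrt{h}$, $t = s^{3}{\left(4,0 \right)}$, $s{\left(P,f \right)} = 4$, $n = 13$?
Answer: $43888$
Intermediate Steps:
$t = 64$ ($t = 4^{3} = 64$)
$j{\left(h \right)} = 13 \sqrt{h}$
$4 \left(-52\right) + j{\left(t \right)} 424 = 4 \left(-52\right) + 13 \sqrt{64} \cdot 424 = -208 + 13 \cdot 8 \cdot 424 = -208 + 104 \cdot 424 = -208 + 44096 = 43888$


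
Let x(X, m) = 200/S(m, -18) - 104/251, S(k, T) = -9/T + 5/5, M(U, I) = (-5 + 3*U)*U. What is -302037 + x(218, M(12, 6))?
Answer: -227333773/753 ≈ -3.0190e+5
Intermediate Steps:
M(U, I) = U*(-5 + 3*U)
S(k, T) = 1 - 9/T (S(k, T) = -9/T + 5*(⅕) = -9/T + 1 = 1 - 9/T)
x(X, m) = 100088/753 (x(X, m) = 200/(((-9 - 18)/(-18))) - 104/251 = 200/((-1/18*(-27))) - 104*1/251 = 200/(3/2) - 104/251 = 200*(⅔) - 104/251 = 400/3 - 104/251 = 100088/753)
-302037 + x(218, M(12, 6)) = -302037 + 100088/753 = -227333773/753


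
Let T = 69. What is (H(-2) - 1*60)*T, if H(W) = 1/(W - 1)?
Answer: -4163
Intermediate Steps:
H(W) = 1/(-1 + W)
(H(-2) - 1*60)*T = (1/(-1 - 2) - 1*60)*69 = (1/(-3) - 60)*69 = (-1/3 - 60)*69 = -181/3*69 = -4163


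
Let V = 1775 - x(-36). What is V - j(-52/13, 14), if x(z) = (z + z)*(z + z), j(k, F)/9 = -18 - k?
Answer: -3283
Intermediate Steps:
j(k, F) = -162 - 9*k (j(k, F) = 9*(-18 - k) = -162 - 9*k)
x(z) = 4*z**2 (x(z) = (2*z)*(2*z) = 4*z**2)
V = -3409 (V = 1775 - 4*(-36)**2 = 1775 - 4*1296 = 1775 - 1*5184 = 1775 - 5184 = -3409)
V - j(-52/13, 14) = -3409 - (-162 - (-468)/13) = -3409 - (-162 - 9*(-4)) = -3409 - (-162 + 36) = -3409 - 1*(-126) = -3409 + 126 = -3283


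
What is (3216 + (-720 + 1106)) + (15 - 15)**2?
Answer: 3602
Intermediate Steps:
(3216 + (-720 + 1106)) + (15 - 15)**2 = (3216 + 386) + 0**2 = 3602 + 0 = 3602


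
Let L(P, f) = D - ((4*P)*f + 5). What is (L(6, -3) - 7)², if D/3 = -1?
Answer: 3249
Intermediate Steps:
D = -3 (D = 3*(-1) = -3)
L(P, f) = -8 - 4*P*f (L(P, f) = -3 - ((4*P)*f + 5) = -3 - (4*P*f + 5) = -3 - (5 + 4*P*f) = -3 + (-5 - 4*P*f) = -8 - 4*P*f)
(L(6, -3) - 7)² = ((-8 - 4*6*(-3)) - 7)² = ((-8 + 72) - 7)² = (64 - 7)² = 57² = 3249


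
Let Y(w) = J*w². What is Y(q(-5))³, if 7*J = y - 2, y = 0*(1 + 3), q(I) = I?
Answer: -125000/343 ≈ -364.43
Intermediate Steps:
y = 0 (y = 0*4 = 0)
J = -2/7 (J = (0 - 2)/7 = (⅐)*(-2) = -2/7 ≈ -0.28571)
Y(w) = -2*w²/7
Y(q(-5))³ = (-2/7*(-5)²)³ = (-2/7*25)³ = (-50/7)³ = -125000/343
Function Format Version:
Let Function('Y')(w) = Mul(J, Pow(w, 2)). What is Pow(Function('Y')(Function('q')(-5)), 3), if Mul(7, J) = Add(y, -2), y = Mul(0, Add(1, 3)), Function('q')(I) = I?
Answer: Rational(-125000, 343) ≈ -364.43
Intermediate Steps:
y = 0 (y = Mul(0, 4) = 0)
J = Rational(-2, 7) (J = Mul(Rational(1, 7), Add(0, -2)) = Mul(Rational(1, 7), -2) = Rational(-2, 7) ≈ -0.28571)
Function('Y')(w) = Mul(Rational(-2, 7), Pow(w, 2))
Pow(Function('Y')(Function('q')(-5)), 3) = Pow(Mul(Rational(-2, 7), Pow(-5, 2)), 3) = Pow(Mul(Rational(-2, 7), 25), 3) = Pow(Rational(-50, 7), 3) = Rational(-125000, 343)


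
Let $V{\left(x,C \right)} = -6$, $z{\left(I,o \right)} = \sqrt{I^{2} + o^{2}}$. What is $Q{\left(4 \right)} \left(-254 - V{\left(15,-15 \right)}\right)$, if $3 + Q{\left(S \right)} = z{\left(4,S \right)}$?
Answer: $744 - 992 \sqrt{2} \approx -658.9$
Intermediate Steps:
$Q{\left(S \right)} = -3 + \sqrt{16 + S^{2}}$ ($Q{\left(S \right)} = -3 + \sqrt{4^{2} + S^{2}} = -3 + \sqrt{16 + S^{2}}$)
$Q{\left(4 \right)} \left(-254 - V{\left(15,-15 \right)}\right) = \left(-3 + \sqrt{16 + 4^{2}}\right) \left(-254 - -6\right) = \left(-3 + \sqrt{16 + 16}\right) \left(-254 + 6\right) = \left(-3 + \sqrt{32}\right) \left(-248\right) = \left(-3 + 4 \sqrt{2}\right) \left(-248\right) = 744 - 992 \sqrt{2}$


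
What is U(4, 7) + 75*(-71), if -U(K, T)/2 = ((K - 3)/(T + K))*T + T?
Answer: -58743/11 ≈ -5340.3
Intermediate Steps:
U(K, T) = -2*T - 2*T*(-3 + K)/(K + T) (U(K, T) = -2*(((K - 3)/(T + K))*T + T) = -2*(((-3 + K)/(K + T))*T + T) = -2*(T*(-3 + K)/(K + T) + T) = -2*(T + T*(-3 + K)/(K + T)) = -2*T - 2*T*(-3 + K)/(K + T))
U(4, 7) + 75*(-71) = 2*7*(3 - 1*7 - 2*4)/(4 + 7) + 75*(-71) = 2*7*(3 - 7 - 8)/11 - 5325 = 2*7*(1/11)*(-12) - 5325 = -168/11 - 5325 = -58743/11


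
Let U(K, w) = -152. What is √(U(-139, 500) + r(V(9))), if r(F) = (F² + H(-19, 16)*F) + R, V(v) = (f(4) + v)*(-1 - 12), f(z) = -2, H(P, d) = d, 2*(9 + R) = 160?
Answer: 2*√1686 ≈ 82.122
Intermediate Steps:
R = 71 (R = -9 + (½)*160 = -9 + 80 = 71)
V(v) = 26 - 13*v (V(v) = (-2 + v)*(-1 - 12) = (-2 + v)*(-13) = 26 - 13*v)
r(F) = 71 + F² + 16*F (r(F) = (F² + 16*F) + 71 = 71 + F² + 16*F)
√(U(-139, 500) + r(V(9))) = √(-152 + (71 + (26 - 13*9)² + 16*(26 - 13*9))) = √(-152 + (71 + (26 - 117)² + 16*(26 - 117))) = √(-152 + (71 + (-91)² + 16*(-91))) = √(-152 + (71 + 8281 - 1456)) = √(-152 + 6896) = √6744 = 2*√1686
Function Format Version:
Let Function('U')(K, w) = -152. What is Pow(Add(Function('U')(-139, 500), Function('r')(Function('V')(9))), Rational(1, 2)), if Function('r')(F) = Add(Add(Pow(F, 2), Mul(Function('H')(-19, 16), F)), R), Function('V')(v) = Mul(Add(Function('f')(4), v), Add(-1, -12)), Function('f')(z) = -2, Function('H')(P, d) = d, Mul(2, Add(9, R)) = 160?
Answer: Mul(2, Pow(1686, Rational(1, 2))) ≈ 82.122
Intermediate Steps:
R = 71 (R = Add(-9, Mul(Rational(1, 2), 160)) = Add(-9, 80) = 71)
Function('V')(v) = Add(26, Mul(-13, v)) (Function('V')(v) = Mul(Add(-2, v), Add(-1, -12)) = Mul(Add(-2, v), -13) = Add(26, Mul(-13, v)))
Function('r')(F) = Add(71, Pow(F, 2), Mul(16, F)) (Function('r')(F) = Add(Add(Pow(F, 2), Mul(16, F)), 71) = Add(71, Pow(F, 2), Mul(16, F)))
Pow(Add(Function('U')(-139, 500), Function('r')(Function('V')(9))), Rational(1, 2)) = Pow(Add(-152, Add(71, Pow(Add(26, Mul(-13, 9)), 2), Mul(16, Add(26, Mul(-13, 9))))), Rational(1, 2)) = Pow(Add(-152, Add(71, Pow(Add(26, -117), 2), Mul(16, Add(26, -117)))), Rational(1, 2)) = Pow(Add(-152, Add(71, Pow(-91, 2), Mul(16, -91))), Rational(1, 2)) = Pow(Add(-152, Add(71, 8281, -1456)), Rational(1, 2)) = Pow(Add(-152, 6896), Rational(1, 2)) = Pow(6744, Rational(1, 2)) = Mul(2, Pow(1686, Rational(1, 2)))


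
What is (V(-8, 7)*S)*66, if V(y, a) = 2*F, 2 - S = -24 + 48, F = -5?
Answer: 14520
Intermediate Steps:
S = -22 (S = 2 - (-24 + 48) = 2 - 1*24 = 2 - 24 = -22)
V(y, a) = -10 (V(y, a) = 2*(-5) = -10)
(V(-8, 7)*S)*66 = -10*(-22)*66 = 220*66 = 14520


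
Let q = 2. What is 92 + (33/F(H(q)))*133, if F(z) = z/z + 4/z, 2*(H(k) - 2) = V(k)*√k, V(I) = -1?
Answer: 107479/71 - 17556*√2/71 ≈ 1164.1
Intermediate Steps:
H(k) = 2 - √k/2 (H(k) = 2 + (-√k)/2 = 2 - √k/2)
F(z) = 1 + 4/z
92 + (33/F(H(q)))*133 = 92 + (33/(((4 + (2 - √2/2))/(2 - √2/2))))*133 = 92 + (33/(((6 - √2/2)/(2 - √2/2))))*133 = 92 + (33*((2 - √2/2)/(6 - √2/2)))*133 = 92 + (33*(2 - √2/2)/(6 - √2/2))*133 = 92 + 4389*(2 - √2/2)/(6 - √2/2)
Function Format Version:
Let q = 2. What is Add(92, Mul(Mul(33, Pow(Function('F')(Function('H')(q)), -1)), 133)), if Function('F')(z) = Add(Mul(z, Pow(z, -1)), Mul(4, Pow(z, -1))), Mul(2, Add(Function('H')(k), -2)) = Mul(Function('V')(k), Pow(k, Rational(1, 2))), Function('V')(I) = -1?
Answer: Add(Rational(107479, 71), Mul(Rational(-17556, 71), Pow(2, Rational(1, 2)))) ≈ 1164.1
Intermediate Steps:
Function('H')(k) = Add(2, Mul(Rational(-1, 2), Pow(k, Rational(1, 2)))) (Function('H')(k) = Add(2, Mul(Rational(1, 2), Mul(-1, Pow(k, Rational(1, 2))))) = Add(2, Mul(Rational(-1, 2), Pow(k, Rational(1, 2)))))
Function('F')(z) = Add(1, Mul(4, Pow(z, -1)))
Add(92, Mul(Mul(33, Pow(Function('F')(Function('H')(q)), -1)), 133)) = Add(92, Mul(Mul(33, Pow(Mul(Pow(Add(2, Mul(Rational(-1, 2), Pow(2, Rational(1, 2)))), -1), Add(4, Add(2, Mul(Rational(-1, 2), Pow(2, Rational(1, 2)))))), -1)), 133)) = Add(92, Mul(Mul(33, Pow(Mul(Pow(Add(2, Mul(Rational(-1, 2), Pow(2, Rational(1, 2)))), -1), Add(6, Mul(Rational(-1, 2), Pow(2, Rational(1, 2))))), -1)), 133)) = Add(92, Mul(Mul(33, Mul(Pow(Add(6, Mul(Rational(-1, 2), Pow(2, Rational(1, 2)))), -1), Add(2, Mul(Rational(-1, 2), Pow(2, Rational(1, 2)))))), 133)) = Add(92, Mul(Mul(33, Pow(Add(6, Mul(Rational(-1, 2), Pow(2, Rational(1, 2)))), -1), Add(2, Mul(Rational(-1, 2), Pow(2, Rational(1, 2))))), 133)) = Add(92, Mul(4389, Pow(Add(6, Mul(Rational(-1, 2), Pow(2, Rational(1, 2)))), -1), Add(2, Mul(Rational(-1, 2), Pow(2, Rational(1, 2))))))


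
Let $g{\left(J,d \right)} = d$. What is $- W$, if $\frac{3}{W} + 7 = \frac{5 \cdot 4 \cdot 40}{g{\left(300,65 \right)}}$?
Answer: $- \frac{13}{23} \approx -0.56522$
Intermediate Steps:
$W = \frac{13}{23}$ ($W = \frac{3}{-7 + \frac{5 \cdot 4 \cdot 40}{65}} = \frac{3}{-7 + 20 \cdot 40 \cdot \frac{1}{65}} = \frac{3}{-7 + 800 \cdot \frac{1}{65}} = \frac{3}{-7 + \frac{160}{13}} = \frac{3}{\frac{69}{13}} = 3 \cdot \frac{13}{69} = \frac{13}{23} \approx 0.56522$)
$- W = \left(-1\right) \frac{13}{23} = - \frac{13}{23}$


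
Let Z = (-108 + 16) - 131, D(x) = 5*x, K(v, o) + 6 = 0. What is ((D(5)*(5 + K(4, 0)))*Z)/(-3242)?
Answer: -5575/3242 ≈ -1.7196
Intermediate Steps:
K(v, o) = -6 (K(v, o) = -6 + 0 = -6)
Z = -223 (Z = -92 - 131 = -223)
((D(5)*(5 + K(4, 0)))*Z)/(-3242) = (((5*5)*(5 - 6))*(-223))/(-3242) = ((25*(-1))*(-223))*(-1/3242) = -25*(-223)*(-1/3242) = 5575*(-1/3242) = -5575/3242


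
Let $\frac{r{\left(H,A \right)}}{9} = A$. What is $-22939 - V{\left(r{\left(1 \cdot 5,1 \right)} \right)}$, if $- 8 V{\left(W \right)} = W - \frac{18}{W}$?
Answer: $- \frac{183505}{8} \approx -22938.0$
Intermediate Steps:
$r{\left(H,A \right)} = 9 A$
$V{\left(W \right)} = - \frac{W}{8} + \frac{9}{4 W}$ ($V{\left(W \right)} = - \frac{W - \frac{18}{W}}{8} = - \frac{W}{8} + \frac{9}{4 W}$)
$-22939 - V{\left(r{\left(1 \cdot 5,1 \right)} \right)} = -22939 - \frac{18 - \left(9 \cdot 1\right)^{2}}{8 \cdot 9 \cdot 1} = -22939 - \frac{18 - 9^{2}}{8 \cdot 9} = -22939 - \frac{1}{8} \cdot \frac{1}{9} \left(18 - 81\right) = -22939 - \frac{1}{8} \cdot \frac{1}{9} \left(-63\right) = -22939 - - \frac{7}{8} = -22939 + \frac{7}{8} = - \frac{183505}{8}$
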